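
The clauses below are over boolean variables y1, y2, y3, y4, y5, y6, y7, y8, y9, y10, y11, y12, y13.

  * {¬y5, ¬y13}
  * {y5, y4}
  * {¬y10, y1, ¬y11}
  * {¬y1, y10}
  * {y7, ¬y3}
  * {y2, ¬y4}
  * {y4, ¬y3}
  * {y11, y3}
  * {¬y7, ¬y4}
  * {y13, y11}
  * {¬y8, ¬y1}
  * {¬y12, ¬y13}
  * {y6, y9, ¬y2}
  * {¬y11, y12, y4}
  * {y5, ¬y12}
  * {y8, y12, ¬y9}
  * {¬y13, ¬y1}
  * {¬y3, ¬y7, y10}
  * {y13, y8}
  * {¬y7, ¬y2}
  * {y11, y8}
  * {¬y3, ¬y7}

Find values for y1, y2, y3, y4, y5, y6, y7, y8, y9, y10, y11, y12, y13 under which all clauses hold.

y1=0, y2=0, y3=0, y4=0, y5=1, y6=1, y7=1, y8=1, y9=1, y10=0, y11=1, y12=1, y13=0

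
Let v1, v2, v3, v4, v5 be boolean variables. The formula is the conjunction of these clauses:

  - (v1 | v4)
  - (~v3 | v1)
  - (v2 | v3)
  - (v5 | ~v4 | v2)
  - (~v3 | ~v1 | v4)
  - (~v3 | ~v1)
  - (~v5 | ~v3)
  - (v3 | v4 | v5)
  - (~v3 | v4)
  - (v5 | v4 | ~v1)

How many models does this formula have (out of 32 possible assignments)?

5

Satisfying assignments:
  v1=F v2=T v3=F v4=T v5=F
  v1=F v2=T v3=F v4=T v5=T
  v1=T v2=T v3=F v4=F v5=T
  v1=T v2=T v3=F v4=T v5=F
  v1=T v2=T v3=F v4=T v5=T
That's 5 in total.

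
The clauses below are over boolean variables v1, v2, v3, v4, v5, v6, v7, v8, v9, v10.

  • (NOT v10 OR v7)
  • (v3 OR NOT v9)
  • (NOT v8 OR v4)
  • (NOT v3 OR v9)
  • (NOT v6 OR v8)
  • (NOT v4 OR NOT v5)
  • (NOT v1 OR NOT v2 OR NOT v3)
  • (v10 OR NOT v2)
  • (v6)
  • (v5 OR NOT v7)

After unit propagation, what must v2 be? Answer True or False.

False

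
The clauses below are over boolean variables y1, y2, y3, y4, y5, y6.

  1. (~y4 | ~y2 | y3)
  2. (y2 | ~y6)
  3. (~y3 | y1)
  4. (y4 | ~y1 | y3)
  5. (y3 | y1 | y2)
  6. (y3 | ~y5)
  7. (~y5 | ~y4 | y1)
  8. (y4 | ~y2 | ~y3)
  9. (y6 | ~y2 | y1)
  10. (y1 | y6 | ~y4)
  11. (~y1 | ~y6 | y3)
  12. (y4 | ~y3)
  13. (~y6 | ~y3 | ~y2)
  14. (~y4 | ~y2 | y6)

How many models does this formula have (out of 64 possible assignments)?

4

Satisfying assignments:
  y1=0 y2=1 y3=0 y4=0 y5=0 y6=1
  y1=1 y2=0 y3=0 y4=1 y5=0 y6=0
  y1=1 y2=0 y3=1 y4=1 y5=0 y6=0
  y1=1 y2=0 y3=1 y4=1 y5=1 y6=0
That's 4 in total.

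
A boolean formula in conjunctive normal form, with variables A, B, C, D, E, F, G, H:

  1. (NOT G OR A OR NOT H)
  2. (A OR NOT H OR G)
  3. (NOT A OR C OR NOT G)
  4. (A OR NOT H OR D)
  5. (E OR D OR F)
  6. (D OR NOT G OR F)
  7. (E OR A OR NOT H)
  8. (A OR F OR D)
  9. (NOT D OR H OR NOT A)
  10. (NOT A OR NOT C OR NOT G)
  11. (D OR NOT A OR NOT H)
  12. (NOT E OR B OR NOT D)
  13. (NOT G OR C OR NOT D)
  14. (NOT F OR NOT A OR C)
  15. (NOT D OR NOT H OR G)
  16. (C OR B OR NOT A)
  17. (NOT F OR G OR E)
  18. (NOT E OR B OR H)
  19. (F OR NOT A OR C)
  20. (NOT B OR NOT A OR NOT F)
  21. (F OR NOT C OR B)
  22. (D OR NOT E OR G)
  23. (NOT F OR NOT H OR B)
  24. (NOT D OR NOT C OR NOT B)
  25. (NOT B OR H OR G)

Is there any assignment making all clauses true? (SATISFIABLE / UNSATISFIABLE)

SATISFIABLE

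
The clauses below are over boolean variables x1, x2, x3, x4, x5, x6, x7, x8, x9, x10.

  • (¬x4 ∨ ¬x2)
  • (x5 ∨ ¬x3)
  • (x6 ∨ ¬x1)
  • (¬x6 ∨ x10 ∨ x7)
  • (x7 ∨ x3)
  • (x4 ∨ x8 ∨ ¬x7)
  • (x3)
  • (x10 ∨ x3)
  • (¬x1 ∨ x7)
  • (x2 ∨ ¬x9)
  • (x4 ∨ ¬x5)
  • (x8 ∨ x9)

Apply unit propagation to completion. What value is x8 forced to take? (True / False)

True

(x3) stands alone — x3 = True.
From (¬x3 ∨ x5) and x3 = True: x5 = True.
From (x4 ∨ ¬x5) and x5 = True: x4 = True.
From (¬x2 ∨ ¬x4) and x4 = True: x2 = False.
(x2 ∨ ¬x9) with x2 = False leaves only ¬x9, so x9 = False.
From (x8 ∨ x9) and x9 = False: x8 = True.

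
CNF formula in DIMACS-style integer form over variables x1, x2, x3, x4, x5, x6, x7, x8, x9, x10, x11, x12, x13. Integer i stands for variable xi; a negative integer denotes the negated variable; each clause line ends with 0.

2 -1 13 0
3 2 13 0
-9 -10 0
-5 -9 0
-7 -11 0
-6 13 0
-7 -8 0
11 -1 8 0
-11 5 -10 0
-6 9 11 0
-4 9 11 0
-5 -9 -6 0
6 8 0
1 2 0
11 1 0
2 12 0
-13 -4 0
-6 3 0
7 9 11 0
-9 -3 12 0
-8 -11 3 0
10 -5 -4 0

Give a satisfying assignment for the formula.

x1=T, x2=F, x3=F, x4=F, x5=F, x6=F, x7=F, x8=T, x9=T, x10=F, x11=F, x12=T, x13=T

Pure literal: x4 appears only negated; assign x4 = False.
Pure literal: x12 appears only positively; assign x12 = True.
Set x1 = True and propagate.
Try x2 = False.
  then x13 is forced to True.
The remaining clauses are satisfied by x3 = False, x5 = False, x6 = False, x7 = False, x8 = True, x9 = True, x10 = False, x11 = False.
Check each clause:
  1. (x13 OR NOT x1 OR x2) — x13 is true.
  2. (x13 OR x2 OR x3) — x13 is true.
  3. (NOT x10 OR NOT x9) — NOT x10 is true.
  4. (NOT x9 OR NOT x5) — NOT x5 is true.
  5. (NOT x7 OR NOT x11) — NOT x7 is true.
  6. (x13 OR NOT x6) — NOT x6 is true.
  7. (NOT x8 OR NOT x7) — NOT x7 is true.
  8. (x11 OR NOT x1 OR x8) — x8 is true.
  9. (NOT x11 OR x5 OR NOT x10) — NOT x11 is true.
  10. (NOT x6 OR x11 OR x9) — x9 is true.
  11. (x9 OR x11 OR NOT x4) — x9 is true.
  12. (NOT x6 OR NOT x9 OR NOT x5) — NOT x6 is true.
  13. (x6 OR x8) — x8 is true.
  14. (x2 OR x1) — x1 is true.
  15. (x1 OR x11) — x1 is true.
  16. (x2 OR x12) — x12 is true.
  17. (NOT x4 OR NOT x13) — NOT x4 is true.
  18. (NOT x6 OR x3) — NOT x6 is true.
  19. (x11 OR x9 OR x7) — x9 is true.
  20. (NOT x3 OR NOT x9 OR x12) — x12 is true.
  21. (x3 OR NOT x11 OR NOT x8) — NOT x11 is true.
  22. (x10 OR NOT x5 OR NOT x4) — NOT x5 is true.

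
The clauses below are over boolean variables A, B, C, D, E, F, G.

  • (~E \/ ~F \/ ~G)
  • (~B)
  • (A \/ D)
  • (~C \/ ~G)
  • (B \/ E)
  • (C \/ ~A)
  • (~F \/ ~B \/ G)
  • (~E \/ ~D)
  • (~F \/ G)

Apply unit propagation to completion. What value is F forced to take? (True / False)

False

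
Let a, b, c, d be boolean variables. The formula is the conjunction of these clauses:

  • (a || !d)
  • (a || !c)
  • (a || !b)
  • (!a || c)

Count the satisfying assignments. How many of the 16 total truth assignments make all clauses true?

The models are:
  a=F b=F c=F d=F
  a=T b=F c=T d=F
  a=T b=F c=T d=T
  a=T b=T c=T d=F
  a=T b=T c=T d=T
Count: 5.

5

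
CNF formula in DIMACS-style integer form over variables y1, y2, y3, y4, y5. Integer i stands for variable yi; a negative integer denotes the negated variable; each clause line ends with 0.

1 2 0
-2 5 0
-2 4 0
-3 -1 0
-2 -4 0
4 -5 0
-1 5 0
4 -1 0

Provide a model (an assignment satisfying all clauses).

y1=True, y2=False, y3=False, y4=True, y5=True

Check each clause:
  1. (y2 OR y1) — y1 is true.
  2. (NOT y2 OR y5) — y5 is true.
  3. (y4 OR NOT y2) — y4 is true.
  4. (NOT y3 OR NOT y1) — NOT y3 is true.
  5. (NOT y4 OR NOT y2) — NOT y2 is true.
  6. (NOT y5 OR y4) — y4 is true.
  7. (NOT y1 OR y5) — y5 is true.
  8. (NOT y1 OR y4) — y4 is true.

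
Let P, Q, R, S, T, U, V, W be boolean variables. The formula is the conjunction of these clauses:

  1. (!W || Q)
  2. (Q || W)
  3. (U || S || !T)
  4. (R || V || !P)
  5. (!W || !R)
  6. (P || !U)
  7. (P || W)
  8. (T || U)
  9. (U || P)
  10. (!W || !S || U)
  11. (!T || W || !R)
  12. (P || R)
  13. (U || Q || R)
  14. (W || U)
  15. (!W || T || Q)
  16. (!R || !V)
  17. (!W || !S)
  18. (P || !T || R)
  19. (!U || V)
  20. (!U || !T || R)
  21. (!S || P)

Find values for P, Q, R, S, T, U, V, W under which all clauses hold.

P = T, Q = T, R = F, S = T, T = F, U = T, V = T, W = F

Pure literal: Q appears only positively; assign Q = True.
Set P = True and propagate.
Set R = False and propagate.
  then V is forced to True.
Branch on S: take S = True.
  then W is forced to False.
  then U is forced to True.
  then T is forced to False.
Every clause has at least one true literal under this assignment.
Check each clause:
  1. (!W || Q) — !W is true.
  2. (W || Q) — Q is true.
  3. (S || !T || U) — !T is true.
  4. (R || V || !P) — V is true.
  5. (!R || !W) — !W is true.
  6. (!U || P) — P is true.
  7. (P || W) — P is true.
  8. (U || T) — U is true.
  9. (U || P) — P is true.
  10. (!S || !W || U) — !W is true.
  11. (!R || W || !T) — !T is true.
  12. (P || R) — P is true.
  13. (U || Q || R) — Q is true.
  14. (U || W) — U is true.
  15. (T || !W || Q) — !W is true.
  16. (!V || !R) — !R is true.
  17. (!S || !W) — !W is true.
  18. (!T || R || P) — P is true.
  19. (V || !U) — V is true.
  20. (R || !T || !U) — !T is true.
  21. (P || !S) — P is true.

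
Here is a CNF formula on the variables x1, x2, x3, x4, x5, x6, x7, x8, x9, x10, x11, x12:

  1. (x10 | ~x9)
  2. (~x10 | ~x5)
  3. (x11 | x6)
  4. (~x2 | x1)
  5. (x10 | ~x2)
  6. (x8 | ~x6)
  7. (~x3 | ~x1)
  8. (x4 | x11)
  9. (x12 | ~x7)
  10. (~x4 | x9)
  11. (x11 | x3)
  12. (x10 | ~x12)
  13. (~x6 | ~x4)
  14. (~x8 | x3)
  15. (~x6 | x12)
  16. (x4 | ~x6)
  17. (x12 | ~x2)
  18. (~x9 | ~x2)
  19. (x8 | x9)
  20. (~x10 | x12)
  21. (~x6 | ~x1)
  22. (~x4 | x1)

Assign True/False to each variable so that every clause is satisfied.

x1=F, x2=F, x3=T, x4=F, x5=F, x6=F, x7=F, x8=T, x9=T, x10=T, x11=T, x12=T

x2 occurs only negated in the remaining clauses — set x2 = False.
x5 occurs only negated in the remaining clauses — set x5 = False.
Try x1 = False.
  then x4 is forced to False.
  then x11 is forced to True.
  then x6 is forced to False.
The remaining clauses are satisfied by x3 = True, x7 = False, x8 = True, x9 = True, x10 = True, x12 = True.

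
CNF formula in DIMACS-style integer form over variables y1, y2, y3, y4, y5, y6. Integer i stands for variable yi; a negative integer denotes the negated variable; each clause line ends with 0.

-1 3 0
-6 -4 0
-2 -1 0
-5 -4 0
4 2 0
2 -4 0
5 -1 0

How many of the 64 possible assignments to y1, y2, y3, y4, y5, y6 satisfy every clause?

10

Case analysis on y4 and y1:
  y4=T, y1=T: a clause becomes empty — 0.
  y4=T, y1=F: remaining (y2,y3,y5,y6) ∈ {(T,F,F,F); (T,T,F,F)} — 2.
  y4=F, y1=T: a clause becomes empty — 0.
  y4=F, y1=F: forces y2=T; y3, y5, y6 free → 2^3 = 8.
Total: 0 + 2 + 0 + 8 = 10.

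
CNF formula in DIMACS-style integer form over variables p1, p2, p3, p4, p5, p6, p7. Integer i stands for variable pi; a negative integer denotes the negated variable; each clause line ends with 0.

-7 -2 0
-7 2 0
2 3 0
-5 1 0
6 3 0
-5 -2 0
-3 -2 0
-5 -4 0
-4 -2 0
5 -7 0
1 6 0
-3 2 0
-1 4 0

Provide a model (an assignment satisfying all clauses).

p1=False, p2=True, p3=False, p4=False, p5=False, p6=True, p7=False

Pure literal: p6 appears only positively; assign p6 = True.
p7 occurs only negated in the remaining clauses — set p7 = False.
Try p1 = False.
  then p5 is forced to False.
For the remaining variables, p2 = True, p3 = False, p4 = False works.
Every clause has at least one true literal under this assignment.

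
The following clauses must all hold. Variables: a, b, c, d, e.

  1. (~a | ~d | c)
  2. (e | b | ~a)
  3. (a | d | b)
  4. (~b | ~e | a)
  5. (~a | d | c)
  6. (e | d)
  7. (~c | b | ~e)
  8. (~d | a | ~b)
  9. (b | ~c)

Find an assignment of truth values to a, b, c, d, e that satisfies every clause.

Set a = False and propagate.
Branch on b: take b = False.
  then d is forced to True.
  then c is forced to False.
e is now unconstrained; take e = False.

a = False, b = False, c = False, d = True, e = False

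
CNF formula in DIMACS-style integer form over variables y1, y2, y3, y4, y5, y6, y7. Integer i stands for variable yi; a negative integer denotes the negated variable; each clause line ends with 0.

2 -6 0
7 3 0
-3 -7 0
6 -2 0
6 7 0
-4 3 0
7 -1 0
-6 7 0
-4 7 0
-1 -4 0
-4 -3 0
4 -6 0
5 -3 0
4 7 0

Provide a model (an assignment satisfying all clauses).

y1=T, y2=F, y3=F, y4=F, y5=T, y6=F, y7=T

Check each clause:
  1. {y2, ¬y6} — ¬y6 is true.
  2. {y7, y3} — y7 is true.
  3. {¬y3, ¬y7} — ¬y3 is true.
  4. {¬y2, y6} — ¬y2 is true.
  5. {y7, y6} — y7 is true.
  6. {¬y4, y3} — ¬y4 is true.
  7. {¬y1, y7} — y7 is true.
  8. {y7, ¬y6} — ¬y6 is true.
  9. {¬y4, y7} — ¬y4 is true.
  10. {¬y4, ¬y1} — ¬y4 is true.
  11. {¬y3, ¬y4} — ¬y4 is true.
  12. {y4, ¬y6} — ¬y6 is true.
  13. {y5, ¬y3} — ¬y3 is true.
  14. {y7, y4} — y7 is true.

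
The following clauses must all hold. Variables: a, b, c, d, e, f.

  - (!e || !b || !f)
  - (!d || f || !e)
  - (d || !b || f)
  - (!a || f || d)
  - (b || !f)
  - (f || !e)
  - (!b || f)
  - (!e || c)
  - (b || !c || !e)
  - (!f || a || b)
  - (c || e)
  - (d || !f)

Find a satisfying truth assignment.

Try a = False.
Branch on b: take b = True.
  then f is forced to True.
  then e is forced to False.
  then c is forced to True.
  then d is forced to True.
Check each clause:
  1. (!b || !f || !e) — !e is true.
  2. (f || !d || !e) — !e is true.
  3. (f || !b || d) — d is true.
  4. (!a || d || f) — d is true.
  5. (b || !f) — b is true.
  6. (f || !e) — !e is true.
  7. (f || !b) — f is true.
  8. (c || !e) — c is true.
  9. (!c || b || !e) — b is true.
  10. (b || a || !f) — b is true.
  11. (e || c) — c is true.
  12. (d || !f) — d is true.

a=False, b=True, c=True, d=True, e=False, f=True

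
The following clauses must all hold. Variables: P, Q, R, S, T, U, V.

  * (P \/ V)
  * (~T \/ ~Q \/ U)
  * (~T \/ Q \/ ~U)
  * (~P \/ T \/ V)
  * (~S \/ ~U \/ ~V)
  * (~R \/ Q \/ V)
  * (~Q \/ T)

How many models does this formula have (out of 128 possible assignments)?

Case analysis on Q and T:
  Q=1, T=1: R free; 4 ways for (P,S,U,V) × 2^1 = 8.
  Q=1, T=0: a clause becomes empty — 0.
  Q=0, T=1: S free; 5 ways for (P,R,U,V) × 2^1 = 10.
  Q=0, T=0: P, R free; 3 ways for (S,U,V) × 2^2 = 12.
Total: 8 + 0 + 10 + 12 = 30.

30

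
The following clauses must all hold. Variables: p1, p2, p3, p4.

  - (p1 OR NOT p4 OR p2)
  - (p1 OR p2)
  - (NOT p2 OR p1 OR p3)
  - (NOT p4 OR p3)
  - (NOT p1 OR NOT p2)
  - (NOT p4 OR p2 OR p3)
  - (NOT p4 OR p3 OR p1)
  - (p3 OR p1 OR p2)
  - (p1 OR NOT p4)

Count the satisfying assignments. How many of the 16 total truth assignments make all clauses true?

4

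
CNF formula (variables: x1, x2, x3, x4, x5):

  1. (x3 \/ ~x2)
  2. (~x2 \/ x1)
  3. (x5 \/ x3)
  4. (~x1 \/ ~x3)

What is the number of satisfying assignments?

8

Satisfying assignments:
  x1=F x2=F x3=F x4=F x5=T
  x1=F x2=F x3=F x4=T x5=T
  x1=F x2=F x3=T x4=F x5=F
  x1=F x2=F x3=T x4=F x5=T
  x1=F x2=F x3=T x4=T x5=F
  x1=F x2=F x3=T x4=T x5=T
  x1=T x2=F x3=F x4=F x5=T
  x1=T x2=F x3=F x4=T x5=T
Count: 8.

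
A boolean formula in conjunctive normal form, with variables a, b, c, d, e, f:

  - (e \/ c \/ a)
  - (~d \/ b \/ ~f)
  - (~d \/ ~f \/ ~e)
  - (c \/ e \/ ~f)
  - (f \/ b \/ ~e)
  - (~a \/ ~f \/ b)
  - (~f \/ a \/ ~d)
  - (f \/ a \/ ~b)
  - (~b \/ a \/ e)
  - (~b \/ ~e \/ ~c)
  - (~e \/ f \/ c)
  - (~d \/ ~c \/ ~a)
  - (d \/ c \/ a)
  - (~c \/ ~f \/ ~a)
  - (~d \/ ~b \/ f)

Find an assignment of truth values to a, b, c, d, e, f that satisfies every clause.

a=1, b=0, c=1, d=0, e=0, f=0

Branch on a: take a = True.
For the remaining variables, b = False, c = True, d = False, e = False, f = False works.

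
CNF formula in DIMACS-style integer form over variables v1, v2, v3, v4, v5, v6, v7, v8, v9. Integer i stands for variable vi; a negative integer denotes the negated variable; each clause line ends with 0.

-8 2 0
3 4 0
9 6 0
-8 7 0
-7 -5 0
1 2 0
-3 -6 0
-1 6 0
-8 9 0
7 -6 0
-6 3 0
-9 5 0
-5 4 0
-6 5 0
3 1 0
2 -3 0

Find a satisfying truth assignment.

v1=False  v2=True  v3=True  v4=True  v5=True  v6=False  v7=False  v8=False  v9=True

Pure literal: v2 appears only positively; assign v2 = True.
Pure literal: v4 appears only positively; assign v4 = True.
Try v1 = False.
  then v3 is forced to True.
  then v6 is forced to False.
  then v9 is forced to True.
  then v5 is forced to True.
  then v7 is forced to False.
  then v8 is forced to False.
Every clause has at least one true literal under this assignment.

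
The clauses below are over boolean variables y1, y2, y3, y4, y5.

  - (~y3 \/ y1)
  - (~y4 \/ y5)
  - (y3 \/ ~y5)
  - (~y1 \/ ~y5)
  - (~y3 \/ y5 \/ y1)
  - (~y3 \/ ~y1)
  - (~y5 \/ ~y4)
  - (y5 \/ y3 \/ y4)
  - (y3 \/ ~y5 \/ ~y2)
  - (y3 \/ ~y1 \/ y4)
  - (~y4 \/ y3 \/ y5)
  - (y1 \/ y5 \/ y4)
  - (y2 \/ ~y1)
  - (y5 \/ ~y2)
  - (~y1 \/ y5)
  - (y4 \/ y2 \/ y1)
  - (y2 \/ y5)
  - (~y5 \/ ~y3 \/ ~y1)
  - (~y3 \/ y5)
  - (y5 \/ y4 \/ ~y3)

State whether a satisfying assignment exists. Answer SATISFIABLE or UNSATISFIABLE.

UNSATISFIABLE

y5 = True:
  propagation gives y3=True, y1=True; an empty clause results — contradiction.
y5 = False:
  propagation gives y4=False, y3=True; an empty clause results — contradiction.
Every branch closes, so no satisfying assignment exists.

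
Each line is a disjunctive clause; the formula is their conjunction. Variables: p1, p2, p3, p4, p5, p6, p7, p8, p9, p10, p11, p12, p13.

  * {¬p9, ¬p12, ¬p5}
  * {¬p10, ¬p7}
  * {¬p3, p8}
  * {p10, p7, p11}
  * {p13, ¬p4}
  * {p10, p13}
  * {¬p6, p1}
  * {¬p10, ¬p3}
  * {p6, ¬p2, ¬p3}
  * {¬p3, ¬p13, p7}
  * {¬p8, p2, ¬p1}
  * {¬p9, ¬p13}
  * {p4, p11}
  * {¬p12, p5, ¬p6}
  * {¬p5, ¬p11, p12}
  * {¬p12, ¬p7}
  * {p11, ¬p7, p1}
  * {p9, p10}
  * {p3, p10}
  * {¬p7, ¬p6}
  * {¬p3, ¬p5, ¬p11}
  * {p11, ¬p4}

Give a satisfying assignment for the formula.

p1=False, p2=False, p3=False, p4=False, p5=False, p6=False, p7=False, p8=True, p9=False, p10=True, p11=True, p12=False, p13=True

Try p1 = False.
  then p6 is forced to False.
Branch on p2: take p2 = False.
Try p3 = False.
  then p10 is forced to True.
  then p7 is forced to False.
The remaining clauses are satisfied by p4 = False, p5 = False, p8 = True, p9 = False, p11 = True, p12 = False, p13 = True.
Check each clause:
  1. {¬p12, ¬p9, ¬p5} — ¬p5 is true.
  2. {¬p7, ¬p10} — ¬p7 is true.
  3. {¬p3, p8} — p8 is true.
  4. {p10, p11, p7} — p10 is true.
  5. {¬p4, p13} — ¬p4 is true.
  6. {p10, p13} — p10 is true.
  7. {¬p6, p1} — ¬p6 is true.
  8. {¬p10, ¬p3} — ¬p3 is true.
  9. {¬p2, p6, ¬p3} — ¬p3 is true.
  10. {¬p13, p7, ¬p3} — ¬p3 is true.
  11. {¬p1, p2, ¬p8} — ¬p1 is true.
  12. {¬p13, ¬p9} — ¬p9 is true.
  13. {p4, p11} — p11 is true.
  14. {¬p6, p5, ¬p12} — ¬p6 is true.
  15. {p12, ¬p5, ¬p11} — ¬p5 is true.
  16. {¬p7, ¬p12} — ¬p7 is true.
  17. {p11, p1, ¬p7} — ¬p7 is true.
  18. {p9, p10} — p10 is true.
  19. {p3, p10} — p10 is true.
  20. {¬p6, ¬p7} — ¬p7 is true.
  21. {¬p11, ¬p5, ¬p3} — ¬p3 is true.
  22. {p11, ¬p4} — p11 is true.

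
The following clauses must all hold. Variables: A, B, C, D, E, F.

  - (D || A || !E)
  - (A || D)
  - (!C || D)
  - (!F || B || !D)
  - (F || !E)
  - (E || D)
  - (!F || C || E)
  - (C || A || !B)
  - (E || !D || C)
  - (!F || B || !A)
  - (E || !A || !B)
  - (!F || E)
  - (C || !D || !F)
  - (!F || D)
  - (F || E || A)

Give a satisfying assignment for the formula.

A = T, B = T, C = T, D = T, E = T, F = T

Try A = True.
Try B = True.
  then E is forced to True.
  then F is forced to True.
  then D is forced to True.
  then C is forced to True.
Check each clause:
  1. (A || D || !E) — A is true.
  2. (D || A) — A is true.
  3. (D || !C) — D is true.
  4. (!F || !D || B) — B is true.
  5. (!E || F) — F is true.
  6. (D || E) — D is true.
  7. (C || !F || E) — C is true.
  8. (A || !B || C) — A is true.
  9. (!D || E || C) — C is true.
  10. (!A || !F || B) — B is true.
  11. (!B || E || !A) — E is true.
  12. (E || !F) — E is true.
  13. (!D || !F || C) — C is true.
  14. (!F || D) — D is true.
  15. (E || F || A) — A is true.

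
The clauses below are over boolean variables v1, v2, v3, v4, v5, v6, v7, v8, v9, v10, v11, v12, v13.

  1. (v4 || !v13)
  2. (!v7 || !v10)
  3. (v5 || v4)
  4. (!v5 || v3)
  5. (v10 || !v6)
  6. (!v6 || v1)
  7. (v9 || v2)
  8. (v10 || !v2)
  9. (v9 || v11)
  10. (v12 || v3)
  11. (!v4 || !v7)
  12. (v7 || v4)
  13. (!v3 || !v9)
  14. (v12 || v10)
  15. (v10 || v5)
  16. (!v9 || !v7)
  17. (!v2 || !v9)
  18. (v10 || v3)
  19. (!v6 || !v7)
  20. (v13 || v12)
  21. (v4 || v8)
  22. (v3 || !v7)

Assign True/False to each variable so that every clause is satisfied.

v1=0, v2=0, v3=0, v4=1, v5=0, v6=0, v7=0, v8=1, v9=1, v10=1, v11=1, v12=1, v13=0

Check each clause:
  1. (!v13 || v4) — !v13 is true.
  2. (!v10 || !v7) — !v7 is true.
  3. (v4 || v5) — v4 is true.
  4. (!v5 || v3) — !v5 is true.
  5. (v10 || !v6) — !v6 is true.
  6. (!v6 || v1) — !v6 is true.
  7. (v2 || v9) — v9 is true.
  8. (v10 || !v2) — v10 is true.
  9. (v11 || v9) — v9 is true.
  10. (v3 || v12) — v12 is true.
  11. (!v4 || !v7) — !v7 is true.
  12. (v4 || v7) — v4 is true.
  13. (!v9 || !v3) — !v3 is true.
  14. (v10 || v12) — v10 is true.
  15. (v5 || v10) — v10 is true.
  16. (!v9 || !v7) — !v7 is true.
  17. (!v9 || !v2) — !v2 is true.
  18. (v3 || v10) — v10 is true.
  19. (!v7 || !v6) — !v7 is true.
  20. (v12 || v13) — v12 is true.
  21. (v8 || v4) — v8 is true.
  22. (!v7 || v3) — !v7 is true.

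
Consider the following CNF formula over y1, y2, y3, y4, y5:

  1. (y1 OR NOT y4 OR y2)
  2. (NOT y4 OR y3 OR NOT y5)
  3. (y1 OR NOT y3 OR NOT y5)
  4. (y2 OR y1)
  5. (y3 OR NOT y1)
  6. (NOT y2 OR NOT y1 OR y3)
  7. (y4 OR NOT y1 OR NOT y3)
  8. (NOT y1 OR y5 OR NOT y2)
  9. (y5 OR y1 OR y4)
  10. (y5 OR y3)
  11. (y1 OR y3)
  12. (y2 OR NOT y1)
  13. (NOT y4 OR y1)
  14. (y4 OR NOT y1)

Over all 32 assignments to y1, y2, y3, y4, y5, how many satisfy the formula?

Satisfying assignments:
  y1=1 y2=1 y3=1 y4=1 y5=1
Count: 1.

1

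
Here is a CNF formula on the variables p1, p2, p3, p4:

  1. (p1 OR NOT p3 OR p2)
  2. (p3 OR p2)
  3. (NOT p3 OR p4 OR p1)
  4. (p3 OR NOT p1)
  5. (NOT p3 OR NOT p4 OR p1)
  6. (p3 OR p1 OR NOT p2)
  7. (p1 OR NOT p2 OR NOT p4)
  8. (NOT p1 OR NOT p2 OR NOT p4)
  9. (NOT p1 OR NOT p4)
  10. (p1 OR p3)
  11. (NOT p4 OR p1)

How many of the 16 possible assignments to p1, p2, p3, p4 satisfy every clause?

2

The models are:
  p1=1 p2=0 p3=1 p4=0
  p1=1 p2=1 p3=1 p4=0
That's 2 in total.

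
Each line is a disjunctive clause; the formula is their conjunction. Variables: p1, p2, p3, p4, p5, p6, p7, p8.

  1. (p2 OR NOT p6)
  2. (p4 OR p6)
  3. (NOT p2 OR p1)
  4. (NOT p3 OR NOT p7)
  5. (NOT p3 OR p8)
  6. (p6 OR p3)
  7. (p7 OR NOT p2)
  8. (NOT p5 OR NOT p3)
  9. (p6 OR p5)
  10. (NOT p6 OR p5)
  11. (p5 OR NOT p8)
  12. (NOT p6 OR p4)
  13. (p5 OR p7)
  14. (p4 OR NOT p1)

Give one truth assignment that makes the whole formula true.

p1=True  p2=True  p3=False  p4=True  p5=True  p6=True  p7=True  p8=True

Check each clause:
  1. (NOT p6 OR p2) — p2 is true.
  2. (p6 OR p4) — p4 is true.
  3. (p1 OR NOT p2) — p1 is true.
  4. (NOT p7 OR NOT p3) — NOT p3 is true.
  5. (p8 OR NOT p3) — p8 is true.
  6. (p6 OR p3) — p6 is true.
  7. (NOT p2 OR p7) — p7 is true.
  8. (NOT p3 OR NOT p5) — NOT p3 is true.
  9. (p6 OR p5) — p5 is true.
  10. (NOT p6 OR p5) — p5 is true.
  11. (NOT p8 OR p5) — p5 is true.
  12. (NOT p6 OR p4) — p4 is true.
  13. (p5 OR p7) — p5 is true.
  14. (p4 OR NOT p1) — p4 is true.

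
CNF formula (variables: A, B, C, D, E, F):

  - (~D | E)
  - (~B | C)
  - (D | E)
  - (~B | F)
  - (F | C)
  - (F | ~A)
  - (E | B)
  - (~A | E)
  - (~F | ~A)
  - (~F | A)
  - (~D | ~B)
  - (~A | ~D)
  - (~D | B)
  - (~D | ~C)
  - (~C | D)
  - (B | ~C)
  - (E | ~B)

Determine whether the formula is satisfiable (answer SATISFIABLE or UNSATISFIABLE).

UNSATISFIABLE

B = True:
  propagation gives C=True, F=True, A=False; an empty clause results — contradiction.
B = False:
  propagation gives E=True, D=False, C=False, F=True; an empty clause results — contradiction.
Every branch closes, so no satisfying assignment exists.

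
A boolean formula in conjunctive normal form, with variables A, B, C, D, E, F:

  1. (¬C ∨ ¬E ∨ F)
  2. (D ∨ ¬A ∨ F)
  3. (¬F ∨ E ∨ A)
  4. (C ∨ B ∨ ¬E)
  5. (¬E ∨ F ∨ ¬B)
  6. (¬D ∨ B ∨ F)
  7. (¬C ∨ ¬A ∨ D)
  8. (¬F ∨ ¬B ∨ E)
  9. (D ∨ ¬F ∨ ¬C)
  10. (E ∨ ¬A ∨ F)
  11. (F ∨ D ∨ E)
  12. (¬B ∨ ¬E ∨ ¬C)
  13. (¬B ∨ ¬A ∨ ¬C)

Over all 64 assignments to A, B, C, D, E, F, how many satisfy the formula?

Split on F, then E.
  F=T, E=T: A free; 3 ways for (B,C,D) × 2^1 = 6.
  F=T, E=F: remaining (A,B,C,D) ∈ {(T,F,F,F); (T,F,F,T); (T,F,T,T)} — 3.
  F=F, E=T: a clause becomes empty — 0.
  F=F, E=F: remaining (A,B,C,D) ∈ {(F,T,F,T); (F,T,T,T)} — 2.
Total: 6 + 3 + 0 + 2 = 11.

11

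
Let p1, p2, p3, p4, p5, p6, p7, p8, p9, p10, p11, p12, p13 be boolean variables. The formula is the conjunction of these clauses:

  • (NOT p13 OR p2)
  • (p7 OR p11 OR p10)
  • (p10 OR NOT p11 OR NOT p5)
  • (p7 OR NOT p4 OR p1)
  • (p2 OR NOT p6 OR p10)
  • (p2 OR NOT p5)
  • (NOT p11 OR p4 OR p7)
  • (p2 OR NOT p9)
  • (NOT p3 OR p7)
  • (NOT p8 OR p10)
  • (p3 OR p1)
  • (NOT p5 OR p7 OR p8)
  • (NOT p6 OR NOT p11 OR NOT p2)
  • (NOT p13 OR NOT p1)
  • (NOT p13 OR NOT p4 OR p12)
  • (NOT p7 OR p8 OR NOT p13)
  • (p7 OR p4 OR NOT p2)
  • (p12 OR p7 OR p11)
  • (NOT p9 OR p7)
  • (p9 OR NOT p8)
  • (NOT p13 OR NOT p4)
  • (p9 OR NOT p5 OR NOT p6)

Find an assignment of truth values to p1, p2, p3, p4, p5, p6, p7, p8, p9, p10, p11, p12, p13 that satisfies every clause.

p1=1, p2=1, p3=1, p4=1, p5=1, p6=0, p7=1, p8=0, p9=1, p10=1, p11=1, p12=0, p13=0

p6 occurs only negated in the remaining clauses — set p6 = False.
p10 occurs only positively in the remaining clauses — set p10 = True.
Branch on p1: take p1 = True.
  then p13 is forced to False.
For the remaining variables, p2 = True, p3 = True, p4 = True, p5 = True, p7 = True, p8 = False, p9 = True, p11 = True, p12 = False works.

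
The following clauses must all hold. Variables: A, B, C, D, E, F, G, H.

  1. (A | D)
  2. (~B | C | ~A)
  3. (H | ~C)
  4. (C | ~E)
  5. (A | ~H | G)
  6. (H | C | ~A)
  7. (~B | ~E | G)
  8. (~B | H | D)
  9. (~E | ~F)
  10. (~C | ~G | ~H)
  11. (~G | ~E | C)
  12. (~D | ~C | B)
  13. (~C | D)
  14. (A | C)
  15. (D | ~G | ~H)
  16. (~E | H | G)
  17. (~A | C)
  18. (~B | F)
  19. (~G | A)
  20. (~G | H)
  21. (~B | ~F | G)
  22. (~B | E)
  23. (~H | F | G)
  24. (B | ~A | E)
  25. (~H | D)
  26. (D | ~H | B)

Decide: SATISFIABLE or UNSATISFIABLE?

UNSATISFIABLE

H = True:
  B = True:
    propagation gives F=True, E=False; an empty clause results — contradiction.
  B = False:
    propagation gives C=False, E=False, A=True; an empty clause results — contradiction.
H = False:
  propagation gives C=False, E=False, A=False; an empty clause results — contradiction.
Every branch closes, so no satisfying assignment exists.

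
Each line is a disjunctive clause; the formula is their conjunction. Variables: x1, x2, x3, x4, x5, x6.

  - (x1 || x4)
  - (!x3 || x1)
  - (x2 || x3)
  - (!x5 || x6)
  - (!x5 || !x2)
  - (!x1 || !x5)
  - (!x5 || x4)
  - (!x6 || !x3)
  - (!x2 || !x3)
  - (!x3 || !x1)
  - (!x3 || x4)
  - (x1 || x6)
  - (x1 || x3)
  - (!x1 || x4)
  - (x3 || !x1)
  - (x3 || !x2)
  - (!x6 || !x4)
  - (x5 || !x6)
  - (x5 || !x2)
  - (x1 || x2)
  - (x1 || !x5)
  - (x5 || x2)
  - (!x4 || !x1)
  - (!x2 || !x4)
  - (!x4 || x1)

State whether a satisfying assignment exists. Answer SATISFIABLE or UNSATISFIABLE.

UNSATISFIABLE

x1 = True:
  propagation gives x5=False, x3=False; an empty clause results — contradiction.
x1 = False:
  propagation gives x4=True; an empty clause results — contradiction.
Every branch closes, so no satisfying assignment exists.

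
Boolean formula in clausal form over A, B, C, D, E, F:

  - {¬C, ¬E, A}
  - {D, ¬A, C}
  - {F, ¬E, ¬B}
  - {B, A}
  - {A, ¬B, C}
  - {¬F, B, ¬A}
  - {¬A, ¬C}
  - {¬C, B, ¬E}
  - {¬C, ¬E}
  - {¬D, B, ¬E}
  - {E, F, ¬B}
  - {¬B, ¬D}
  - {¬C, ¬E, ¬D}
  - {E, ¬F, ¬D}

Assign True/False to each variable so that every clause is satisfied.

A = 0, B = 1, C = 1, D = 0, E = 0, F = 1

Check each clause:
  1. {¬E, A, ¬C} — ¬E is true.
  2. {C, ¬A, D} — C is true.
  3. {¬E, ¬B, F} — ¬E is true.
  4. {B, A} — B is true.
  5. {C, A, ¬B} — C is true.
  6. {¬A, ¬F, B} — B is true.
  7. {¬A, ¬C} — ¬A is true.
  8. {B, ¬C, ¬E} — B is true.
  9. {¬E, ¬C} — ¬E is true.
  10. {¬E, ¬D, B} — B is true.
  11. {F, E, ¬B} — F is true.
  12. {¬B, ¬D} — ¬D is true.
  13. {¬E, ¬C, ¬D} — ¬E is true.
  14. {E, ¬D, ¬F} — ¬D is true.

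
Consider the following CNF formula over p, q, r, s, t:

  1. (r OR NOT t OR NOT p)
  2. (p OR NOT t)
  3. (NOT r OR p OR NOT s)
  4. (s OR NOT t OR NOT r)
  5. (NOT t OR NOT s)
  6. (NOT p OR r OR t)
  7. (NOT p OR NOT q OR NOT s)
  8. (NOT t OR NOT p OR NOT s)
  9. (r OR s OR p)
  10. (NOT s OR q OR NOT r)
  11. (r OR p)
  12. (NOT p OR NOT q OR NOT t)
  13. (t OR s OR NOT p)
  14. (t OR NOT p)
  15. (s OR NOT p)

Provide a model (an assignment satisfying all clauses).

p = F, q = T, r = T, s = F, t = F

Check each clause:
  1. (NOT p OR NOT t OR r) — r is true.
  2. (p OR NOT t) — NOT t is true.
  3. (p OR NOT r OR NOT s) — NOT s is true.
  4. (NOT t OR NOT r OR s) — NOT t is true.
  5. (NOT s OR NOT t) — NOT t is true.
  6. (t OR r OR NOT p) — r is true.
  7. (NOT q OR NOT p OR NOT s) — NOT s is true.
  8. (NOT t OR NOT p OR NOT s) — NOT t is true.
  9. (p OR r OR s) — r is true.
  10. (q OR NOT r OR NOT s) — q is true.
  11. (p OR r) — r is true.
  12. (NOT t OR NOT p OR NOT q) — NOT t is true.
  13. (NOT p OR s OR t) — NOT p is true.
  14. (t OR NOT p) — NOT p is true.
  15. (NOT p OR s) — NOT p is true.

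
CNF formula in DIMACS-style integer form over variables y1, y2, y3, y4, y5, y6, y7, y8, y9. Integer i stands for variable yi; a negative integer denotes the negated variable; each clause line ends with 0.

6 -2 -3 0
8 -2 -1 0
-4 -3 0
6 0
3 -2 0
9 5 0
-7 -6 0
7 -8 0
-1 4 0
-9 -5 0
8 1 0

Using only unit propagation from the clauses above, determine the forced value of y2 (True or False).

(y6) stands alone — y6 = True.
From (~y7 \/ ~y6) and y6 = True: y7 = False.
From (~y8 \/ y7) and y7 = False: y8 = False.
(y1 \/ y8) with y8 = False leaves only y1, so y1 = True.
(y8 \/ ~y1 \/ ~y2): since y8 = False, y1 = True, the clause reduces to (~y2). y2 = False.

False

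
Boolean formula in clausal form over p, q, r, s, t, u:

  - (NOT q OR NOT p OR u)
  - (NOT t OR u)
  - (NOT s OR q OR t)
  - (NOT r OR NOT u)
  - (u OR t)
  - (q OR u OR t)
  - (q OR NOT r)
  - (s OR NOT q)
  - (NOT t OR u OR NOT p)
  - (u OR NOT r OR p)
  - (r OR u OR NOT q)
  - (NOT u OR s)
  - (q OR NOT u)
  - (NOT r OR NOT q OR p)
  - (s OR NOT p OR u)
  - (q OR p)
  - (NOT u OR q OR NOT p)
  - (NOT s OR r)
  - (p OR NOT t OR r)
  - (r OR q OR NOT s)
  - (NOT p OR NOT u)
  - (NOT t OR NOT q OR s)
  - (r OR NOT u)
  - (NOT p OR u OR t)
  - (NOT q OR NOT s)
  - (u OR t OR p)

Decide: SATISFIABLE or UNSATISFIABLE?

UNSATISFIABLE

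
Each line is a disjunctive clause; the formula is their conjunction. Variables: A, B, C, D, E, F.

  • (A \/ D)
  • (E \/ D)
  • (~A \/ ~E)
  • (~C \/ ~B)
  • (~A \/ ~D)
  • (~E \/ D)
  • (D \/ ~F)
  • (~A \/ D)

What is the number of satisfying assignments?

12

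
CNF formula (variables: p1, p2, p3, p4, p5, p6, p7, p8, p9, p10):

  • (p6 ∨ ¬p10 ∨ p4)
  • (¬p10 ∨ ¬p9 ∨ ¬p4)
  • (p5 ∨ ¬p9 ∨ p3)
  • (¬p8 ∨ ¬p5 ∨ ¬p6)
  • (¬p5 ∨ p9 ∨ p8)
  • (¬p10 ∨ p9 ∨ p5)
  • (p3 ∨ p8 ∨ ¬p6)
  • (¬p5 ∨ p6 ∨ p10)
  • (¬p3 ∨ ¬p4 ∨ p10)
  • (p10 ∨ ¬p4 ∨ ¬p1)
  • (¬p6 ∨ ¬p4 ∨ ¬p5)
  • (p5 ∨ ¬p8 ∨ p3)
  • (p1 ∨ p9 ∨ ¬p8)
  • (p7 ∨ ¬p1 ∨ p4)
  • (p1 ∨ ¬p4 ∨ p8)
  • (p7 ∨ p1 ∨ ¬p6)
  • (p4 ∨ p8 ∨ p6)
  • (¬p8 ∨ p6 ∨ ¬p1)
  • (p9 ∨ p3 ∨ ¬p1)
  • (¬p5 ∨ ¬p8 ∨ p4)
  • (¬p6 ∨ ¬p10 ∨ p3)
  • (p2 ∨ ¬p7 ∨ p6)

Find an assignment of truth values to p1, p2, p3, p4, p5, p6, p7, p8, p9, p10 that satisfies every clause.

p1=T, p2=F, p3=T, p4=F, p5=F, p6=T, p7=T, p8=F, p9=T, p10=F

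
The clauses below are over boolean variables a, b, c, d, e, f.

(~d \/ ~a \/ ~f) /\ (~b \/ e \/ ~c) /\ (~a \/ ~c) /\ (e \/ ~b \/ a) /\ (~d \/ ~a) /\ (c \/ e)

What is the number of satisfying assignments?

Split on a, then c.
  a=T, c=T: a clause becomes empty — 0.
  a=T, c=F: remaining (b,d,e,f) ∈ {(F,F,T,F); (F,F,T,T); (T,F,T,F); (T,F,T,T)} — 4.
  a=F, c=T: d, f free; 3 ways for (b,e) × 2^2 = 12.
  a=F, c=F: forces e=T; b, d, f free → 2^3 = 8.
Total: 0 + 4 + 12 + 8 = 24.

24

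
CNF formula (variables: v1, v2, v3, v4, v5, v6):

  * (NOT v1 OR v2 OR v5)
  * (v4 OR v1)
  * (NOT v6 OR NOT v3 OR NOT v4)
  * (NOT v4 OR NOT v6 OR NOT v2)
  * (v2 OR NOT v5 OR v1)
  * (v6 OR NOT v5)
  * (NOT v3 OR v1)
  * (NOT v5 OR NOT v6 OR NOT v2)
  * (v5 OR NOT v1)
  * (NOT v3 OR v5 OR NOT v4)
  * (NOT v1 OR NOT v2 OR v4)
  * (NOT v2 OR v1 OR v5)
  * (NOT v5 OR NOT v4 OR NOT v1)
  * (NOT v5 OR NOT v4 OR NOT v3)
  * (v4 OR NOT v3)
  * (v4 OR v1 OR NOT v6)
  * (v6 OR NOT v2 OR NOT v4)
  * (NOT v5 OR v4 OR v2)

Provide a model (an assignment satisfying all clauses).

v1=False, v2=False, v3=False, v4=True, v5=False, v6=False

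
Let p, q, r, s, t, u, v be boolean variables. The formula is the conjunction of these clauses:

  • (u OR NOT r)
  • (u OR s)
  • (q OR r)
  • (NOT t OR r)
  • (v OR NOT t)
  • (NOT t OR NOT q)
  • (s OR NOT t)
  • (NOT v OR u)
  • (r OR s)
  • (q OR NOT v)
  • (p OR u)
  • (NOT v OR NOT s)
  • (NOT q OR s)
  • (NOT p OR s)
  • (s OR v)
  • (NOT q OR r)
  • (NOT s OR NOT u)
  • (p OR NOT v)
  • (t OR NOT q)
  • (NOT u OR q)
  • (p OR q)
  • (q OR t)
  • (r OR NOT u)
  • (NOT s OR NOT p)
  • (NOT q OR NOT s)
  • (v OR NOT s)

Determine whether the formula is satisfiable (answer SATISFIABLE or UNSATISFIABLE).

UNSATISFIABLE

s = True:
  propagation gives v=False; an empty clause results — contradiction.
s = False:
  propagation gives u=True, t=False, r=True, q=False; an empty clause results — contradiction.
Every branch closes, so no satisfying assignment exists.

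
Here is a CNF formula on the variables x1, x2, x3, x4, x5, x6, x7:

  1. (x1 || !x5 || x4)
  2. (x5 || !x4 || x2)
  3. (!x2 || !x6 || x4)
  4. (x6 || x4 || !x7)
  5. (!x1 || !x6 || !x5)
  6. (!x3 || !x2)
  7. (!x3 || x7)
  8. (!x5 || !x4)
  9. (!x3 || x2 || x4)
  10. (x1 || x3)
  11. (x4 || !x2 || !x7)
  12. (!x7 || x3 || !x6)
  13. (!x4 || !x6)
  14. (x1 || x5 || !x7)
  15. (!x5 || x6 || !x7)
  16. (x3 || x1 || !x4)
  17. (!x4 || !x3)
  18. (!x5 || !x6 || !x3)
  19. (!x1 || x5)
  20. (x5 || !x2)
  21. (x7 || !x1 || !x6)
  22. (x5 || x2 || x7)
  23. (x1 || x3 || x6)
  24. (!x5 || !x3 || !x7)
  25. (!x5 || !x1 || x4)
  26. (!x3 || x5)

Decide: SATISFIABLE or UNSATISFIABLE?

UNSATISFIABLE

x5 = True:
  propagation gives x4=False, x1=True; an empty clause results — contradiction.
x5 = False:
  propagation gives x1=False, x3=True; an empty clause results — contradiction.
Every branch closes, so no satisfying assignment exists.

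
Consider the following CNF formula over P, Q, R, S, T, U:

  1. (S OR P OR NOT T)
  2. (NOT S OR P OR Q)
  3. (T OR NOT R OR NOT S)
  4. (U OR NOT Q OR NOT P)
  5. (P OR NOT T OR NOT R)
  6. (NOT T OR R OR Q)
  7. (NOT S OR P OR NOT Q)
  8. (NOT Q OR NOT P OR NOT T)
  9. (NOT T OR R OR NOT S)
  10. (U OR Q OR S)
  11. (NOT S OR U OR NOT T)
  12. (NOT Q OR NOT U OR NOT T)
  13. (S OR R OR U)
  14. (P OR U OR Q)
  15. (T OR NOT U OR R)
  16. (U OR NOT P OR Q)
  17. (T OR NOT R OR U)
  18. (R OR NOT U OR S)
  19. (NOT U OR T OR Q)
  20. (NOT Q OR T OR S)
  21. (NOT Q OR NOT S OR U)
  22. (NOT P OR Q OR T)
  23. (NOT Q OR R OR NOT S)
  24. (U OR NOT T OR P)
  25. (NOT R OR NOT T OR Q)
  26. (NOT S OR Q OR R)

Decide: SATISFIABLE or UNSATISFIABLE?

UNSATISFIABLE

Q = True:
  T = True:
    propagation gives P=False, S=True; an empty clause results — contradiction.
  T = False:
    propagation gives S=True, R=False; an empty clause results — contradiction.
Q = False:
  T = True:
    propagation gives R=True; an empty clause results — contradiction.
  T = False:
    propagation gives U=False, S=True, P=True; an empty clause results — contradiction.
Every branch closes, so no satisfying assignment exists.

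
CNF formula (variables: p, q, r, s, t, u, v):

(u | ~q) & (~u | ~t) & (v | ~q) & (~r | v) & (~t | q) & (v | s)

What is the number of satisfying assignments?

28

Split on q, then v.
  q=T, v=T: forces t=F; u=T; p, r, s free → 2^3 = 8.
  q=T, v=F: a clause becomes empty — 0.
  q=F, v=T: forces t=F; p, r, s, u free → 2^4 = 16.
  q=F, v=F: remaining (p,r,s,t,u) ∈ {(F,F,T,F,F); (F,F,T,F,T); (T,F,T,F,F); (T,F,T,F,T)} — 4.
Total: 8 + 0 + 16 + 4 = 28.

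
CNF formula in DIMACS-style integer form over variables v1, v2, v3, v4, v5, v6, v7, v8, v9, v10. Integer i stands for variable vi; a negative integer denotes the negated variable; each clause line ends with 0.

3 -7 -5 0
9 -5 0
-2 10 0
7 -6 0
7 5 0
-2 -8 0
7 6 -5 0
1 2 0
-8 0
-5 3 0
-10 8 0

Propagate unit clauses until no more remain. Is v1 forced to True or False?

True

(~v8) is a unit clause: v8 = False.
(v8 | ~v10): since v8 = False, the clause reduces to (~v10). v10 = False.
(~v2 | v10): since v10 = False, the clause reduces to (~v2). v2 = False.
(v1 | v2): since v2 = False, the clause reduces to (v1). v1 = True.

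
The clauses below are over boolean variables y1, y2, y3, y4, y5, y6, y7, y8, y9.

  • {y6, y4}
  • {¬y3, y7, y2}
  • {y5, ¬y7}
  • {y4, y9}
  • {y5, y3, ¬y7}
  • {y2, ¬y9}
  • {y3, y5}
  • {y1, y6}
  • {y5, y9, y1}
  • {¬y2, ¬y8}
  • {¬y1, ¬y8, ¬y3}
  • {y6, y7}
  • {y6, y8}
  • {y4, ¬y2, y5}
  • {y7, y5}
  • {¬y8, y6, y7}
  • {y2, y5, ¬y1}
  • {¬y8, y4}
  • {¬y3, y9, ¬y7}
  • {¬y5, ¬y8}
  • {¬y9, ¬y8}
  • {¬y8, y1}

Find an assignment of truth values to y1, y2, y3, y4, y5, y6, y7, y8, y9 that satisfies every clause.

y6 occurs only positively in the remaining clauses — set y6 = True.
Try y1 = True.
For the remaining variables, y2 = True, y3 = False, y4 = False, y5 = True, y7 = True, y8 = False, y9 = True works.

y1 = T, y2 = T, y3 = F, y4 = F, y5 = T, y6 = T, y7 = T, y8 = F, y9 = T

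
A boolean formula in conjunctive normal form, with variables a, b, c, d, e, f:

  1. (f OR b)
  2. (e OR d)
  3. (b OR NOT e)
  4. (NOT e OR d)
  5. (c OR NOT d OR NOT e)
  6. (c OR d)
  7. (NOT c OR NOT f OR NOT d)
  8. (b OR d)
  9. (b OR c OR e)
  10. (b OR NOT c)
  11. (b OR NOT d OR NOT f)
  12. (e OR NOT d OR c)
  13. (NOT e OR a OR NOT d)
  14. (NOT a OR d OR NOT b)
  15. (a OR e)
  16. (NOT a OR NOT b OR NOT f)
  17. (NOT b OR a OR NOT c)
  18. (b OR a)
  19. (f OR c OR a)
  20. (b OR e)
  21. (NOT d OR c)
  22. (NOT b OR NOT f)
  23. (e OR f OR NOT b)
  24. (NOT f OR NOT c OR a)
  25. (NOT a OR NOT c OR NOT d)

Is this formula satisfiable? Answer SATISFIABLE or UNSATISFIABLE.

UNSATISFIABLE

b = True:
  propagation gives f=False, e=True, d=True, c=True; an empty clause results — contradiction.
b = False:
  propagation gives f=True, e=False; an empty clause results — contradiction.
Every branch closes, so no satisfying assignment exists.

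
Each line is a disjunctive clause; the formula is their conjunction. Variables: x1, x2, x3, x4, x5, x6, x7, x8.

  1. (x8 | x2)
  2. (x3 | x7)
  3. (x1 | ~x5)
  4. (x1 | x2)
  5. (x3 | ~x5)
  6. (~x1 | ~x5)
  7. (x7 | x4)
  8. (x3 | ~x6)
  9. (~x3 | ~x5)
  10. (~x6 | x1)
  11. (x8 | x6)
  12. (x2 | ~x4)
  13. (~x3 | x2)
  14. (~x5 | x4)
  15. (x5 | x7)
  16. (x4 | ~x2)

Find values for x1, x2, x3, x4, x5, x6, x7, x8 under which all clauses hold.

Pure literal: x7 appears only positively; assign x7 = True.
x8 occurs only positively in the remaining clauses — set x8 = True.
Branch on x1: take x1 = False.
  then x5 is forced to False.
  then x2 is forced to True.
  then x6 is forced to False.
  then x4 is forced to True.
x3 is now unconstrained; take x3 = False.
Every clause has at least one true literal under this assignment.

x1=F  x2=T  x3=F  x4=T  x5=F  x6=F  x7=T  x8=T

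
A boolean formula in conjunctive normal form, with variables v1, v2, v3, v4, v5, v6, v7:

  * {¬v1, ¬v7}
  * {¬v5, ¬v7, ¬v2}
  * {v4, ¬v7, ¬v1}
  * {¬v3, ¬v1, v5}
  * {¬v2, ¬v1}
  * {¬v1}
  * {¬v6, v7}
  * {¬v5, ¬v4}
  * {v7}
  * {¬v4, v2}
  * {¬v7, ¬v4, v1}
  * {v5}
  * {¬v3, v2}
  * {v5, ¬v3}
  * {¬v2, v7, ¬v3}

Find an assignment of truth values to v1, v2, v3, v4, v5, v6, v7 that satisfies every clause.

Unit propagation: (¬v1) forces v1 = False.
(v7) is a unit clause, so v7 = True.
Unit propagation: (¬v4) forces v4 = False.
(v5) is a unit clause, so v5 = True.
Unit propagation: (¬v2) forces v2 = False.
(¬v3) is a unit clause, so v3 = False.
v6 is now unconstrained; take v6 = True.
Every clause has at least one true literal under this assignment.

v1=F, v2=F, v3=F, v4=F, v5=T, v6=T, v7=T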